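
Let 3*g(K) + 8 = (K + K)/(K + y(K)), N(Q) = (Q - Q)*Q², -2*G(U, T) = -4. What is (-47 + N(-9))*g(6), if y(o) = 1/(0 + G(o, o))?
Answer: 3760/39 ≈ 96.410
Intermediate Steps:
G(U, T) = 2 (G(U, T) = -½*(-4) = 2)
y(o) = ½ (y(o) = 1/(0 + 2) = 1/2 = ½)
N(Q) = 0 (N(Q) = 0*Q² = 0)
g(K) = -8/3 + 2*K/(3*(½ + K)) (g(K) = -8/3 + ((K + K)/(K + ½))/3 = -8/3 + ((2*K)/(½ + K))/3 = -8/3 + (2*K/(½ + K))/3 = -8/3 + 2*K/(3*(½ + K)))
(-47 + N(-9))*g(6) = (-47 + 0)*(4*(-2 - 3*6)/(3*(1 + 2*6))) = -188*(-2 - 18)/(3*(1 + 12)) = -188*(-20)/(3*13) = -47*(-80/39) = 3760/39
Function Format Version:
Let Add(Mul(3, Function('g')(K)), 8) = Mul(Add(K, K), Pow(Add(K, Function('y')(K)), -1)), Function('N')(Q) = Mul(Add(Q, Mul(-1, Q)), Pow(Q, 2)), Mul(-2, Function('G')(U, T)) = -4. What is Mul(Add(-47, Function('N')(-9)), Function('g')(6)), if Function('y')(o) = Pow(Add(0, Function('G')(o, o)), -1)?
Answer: Rational(3760, 39) ≈ 96.410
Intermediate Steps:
Function('G')(U, T) = 2 (Function('G')(U, T) = Mul(Rational(-1, 2), -4) = 2)
Function('y')(o) = Rational(1, 2) (Function('y')(o) = Pow(Add(0, 2), -1) = Pow(2, -1) = Rational(1, 2))
Function('N')(Q) = 0 (Function('N')(Q) = Mul(0, Pow(Q, 2)) = 0)
Function('g')(K) = Add(Rational(-8, 3), Mul(Rational(2, 3), K, Pow(Add(Rational(1, 2), K), -1))) (Function('g')(K) = Add(Rational(-8, 3), Mul(Rational(1, 3), Mul(Add(K, K), Pow(Add(K, Rational(1, 2)), -1)))) = Add(Rational(-8, 3), Mul(Rational(1, 3), Mul(Mul(2, K), Pow(Add(Rational(1, 2), K), -1)))) = Add(Rational(-8, 3), Mul(Rational(1, 3), Mul(2, K, Pow(Add(Rational(1, 2), K), -1)))) = Add(Rational(-8, 3), Mul(Rational(2, 3), K, Pow(Add(Rational(1, 2), K), -1))))
Mul(Add(-47, Function('N')(-9)), Function('g')(6)) = Mul(Add(-47, 0), Mul(Rational(4, 3), Pow(Add(1, Mul(2, 6)), -1), Add(-2, Mul(-3, 6)))) = Mul(-47, Mul(Rational(4, 3), Pow(Add(1, 12), -1), Add(-2, -18))) = Mul(-47, Mul(Rational(4, 3), Pow(13, -1), -20)) = Mul(-47, Mul(Rational(4, 3), Rational(1, 13), -20)) = Mul(-47, Rational(-80, 39)) = Rational(3760, 39)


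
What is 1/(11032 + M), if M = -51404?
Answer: -1/40372 ≈ -2.4770e-5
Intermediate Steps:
1/(11032 + M) = 1/(11032 - 51404) = 1/(-40372) = -1/40372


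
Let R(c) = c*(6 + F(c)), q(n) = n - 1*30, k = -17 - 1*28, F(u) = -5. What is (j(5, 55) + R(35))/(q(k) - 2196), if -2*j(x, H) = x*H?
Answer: 205/4542 ≈ 0.045134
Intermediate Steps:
k = -45 (k = -17 - 28 = -45)
j(x, H) = -H*x/2 (j(x, H) = -x*H/2 = -H*x/2)
q(n) = -30 + n (q(n) = n - 30 = -30 + n)
R(c) = c (R(c) = c*(6 - 5) = c*1 = c)
(j(5, 55) + R(35))/(q(k) - 2196) = (-½*55*5 + 35)/((-30 - 45) - 2196) = (-275/2 + 35)/(-75 - 2196) = -205/2/(-2271) = -205/2*(-1/2271) = 205/4542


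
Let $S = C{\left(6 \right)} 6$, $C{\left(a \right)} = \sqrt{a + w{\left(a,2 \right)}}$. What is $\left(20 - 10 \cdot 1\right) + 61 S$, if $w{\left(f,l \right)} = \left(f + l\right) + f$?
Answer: $10 + 732 \sqrt{5} \approx 1646.8$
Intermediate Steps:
$w{\left(f,l \right)} = l + 2 f$
$C{\left(a \right)} = \sqrt{2 + 3 a}$ ($C{\left(a \right)} = \sqrt{a + \left(2 + 2 a\right)} = \sqrt{2 + 3 a}$)
$S = 12 \sqrt{5}$ ($S = \sqrt{2 + 3 \cdot 6} \cdot 6 = \sqrt{2 + 18} \cdot 6 = \sqrt{20} \cdot 6 = 2 \sqrt{5} \cdot 6 = 12 \sqrt{5} \approx 26.833$)
$\left(20 - 10 \cdot 1\right) + 61 S = \left(20 - 10 \cdot 1\right) + 61 \cdot 12 \sqrt{5} = \left(20 - 10\right) + 732 \sqrt{5} = 10 + 732 \sqrt{5}$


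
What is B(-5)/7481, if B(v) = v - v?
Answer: 0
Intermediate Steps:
B(v) = 0
B(-5)/7481 = 0/7481 = 0*(1/7481) = 0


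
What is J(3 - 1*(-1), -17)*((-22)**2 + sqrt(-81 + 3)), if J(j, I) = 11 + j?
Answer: 7260 + 15*I*sqrt(78) ≈ 7260.0 + 132.48*I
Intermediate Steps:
J(3 - 1*(-1), -17)*((-22)**2 + sqrt(-81 + 3)) = (11 + (3 - 1*(-1)))*((-22)**2 + sqrt(-81 + 3)) = (11 + (3 + 1))*(484 + sqrt(-78)) = (11 + 4)*(484 + I*sqrt(78)) = 15*(484 + I*sqrt(78)) = 7260 + 15*I*sqrt(78)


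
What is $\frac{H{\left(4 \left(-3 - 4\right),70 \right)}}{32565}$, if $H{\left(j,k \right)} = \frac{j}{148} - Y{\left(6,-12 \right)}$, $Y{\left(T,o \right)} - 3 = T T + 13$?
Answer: $- \frac{1931}{1204905} \approx -0.0016026$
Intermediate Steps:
$Y{\left(T,o \right)} = 16 + T^{2}$ ($Y{\left(T,o \right)} = 3 + \left(T T + 13\right) = 3 + \left(T^{2} + 13\right) = 3 + \left(13 + T^{2}\right) = 16 + T^{2}$)
$H{\left(j,k \right)} = -52 + \frac{j}{148}$ ($H{\left(j,k \right)} = \frac{j}{148} - \left(16 + 6^{2}\right) = j \frac{1}{148} - \left(16 + 36\right) = \frac{j}{148} - 52 = -52 + \frac{j}{148}$)
$\frac{H{\left(4 \left(-3 - 4\right),70 \right)}}{32565} = \frac{-52 + \frac{4 \left(-3 - 4\right)}{148}}{32565} = \left(-52 + \frac{4 \left(-7\right)}{148}\right) \frac{1}{32565} = \left(-52 + \frac{1}{148} \left(-28\right)\right) \frac{1}{32565} = \left(-52 - \frac{7}{37}\right) \frac{1}{32565} = \left(- \frac{1931}{37}\right) \frac{1}{32565} = - \frac{1931}{1204905}$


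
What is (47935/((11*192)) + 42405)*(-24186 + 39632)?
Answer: 692037139285/1056 ≈ 6.5534e+8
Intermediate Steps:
(47935/((11*192)) + 42405)*(-24186 + 39632) = (47935/2112 + 42405)*15446 = (89607295/2112)*15446 = 692037139285/1056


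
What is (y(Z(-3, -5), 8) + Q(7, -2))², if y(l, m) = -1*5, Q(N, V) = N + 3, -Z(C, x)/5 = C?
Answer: 25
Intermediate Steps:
Z(C, x) = -5*C
Q(N, V) = 3 + N
y(l, m) = -5
(y(Z(-3, -5), 8) + Q(7, -2))² = (-5 + (3 + 7))² = (-5 + 10)² = 5² = 25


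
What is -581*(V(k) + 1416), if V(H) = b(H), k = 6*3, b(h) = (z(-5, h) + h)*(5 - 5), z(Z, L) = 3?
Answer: -822696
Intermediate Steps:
b(h) = 0 (b(h) = (3 + h)*(5 - 5) = (3 + h)*0 = 0)
k = 18
V(H) = 0
-581*(V(k) + 1416) = -581*(0 + 1416) = -581*1416 = -822696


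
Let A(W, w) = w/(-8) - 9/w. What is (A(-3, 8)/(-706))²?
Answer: 289/31899904 ≈ 9.0596e-6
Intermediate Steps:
A(W, w) = -9/w - w/8 (A(W, w) = w*(-⅛) - 9/w = -w/8 - 9/w = -9/w - w/8)
(A(-3, 8)/(-706))² = ((-9/8 - ⅛*8)/(-706))² = ((-9*⅛ - 1)*(-1/706))² = ((-9/8 - 1)*(-1/706))² = (-17/8*(-1/706))² = (17/5648)² = 289/31899904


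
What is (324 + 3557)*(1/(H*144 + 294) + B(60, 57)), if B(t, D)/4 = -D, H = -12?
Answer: -1268904593/1434 ≈ -8.8487e+5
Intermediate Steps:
B(t, D) = -4*D (B(t, D) = 4*(-D) = -4*D)
(324 + 3557)*(1/(H*144 + 294) + B(60, 57)) = (324 + 3557)*(1/(-12*144 + 294) - 4*57) = 3881*(1/(-1728 + 294) - 228) = 3881*(1/(-1434) - 228) = 3881*(-1/1434 - 228) = 3881*(-326953/1434) = -1268904593/1434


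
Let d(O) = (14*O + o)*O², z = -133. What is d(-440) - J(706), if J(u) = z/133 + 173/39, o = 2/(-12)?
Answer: -46511722534/39 ≈ -1.1926e+9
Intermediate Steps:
o = -⅙ (o = 2*(-1/12) = -⅙ ≈ -0.16667)
J(u) = 134/39 (J(u) = -133/133 + 173/39 = -133*1/133 + 173*(1/39) = -1 + 173/39 = 134/39)
d(O) = O²*(-⅙ + 14*O) (d(O) = (14*O - ⅙)*O² = (-⅙ + 14*O)*O² = O²*(-⅙ + 14*O))
d(-440) - J(706) = (⅙)*(-440)²*(-1 + 84*(-440)) - 1*134/39 = (⅙)*193600*(-1 - 36960) - 134/39 = (⅙)*193600*(-36961) - 134/39 = -3577824800/3 - 134/39 = -46511722534/39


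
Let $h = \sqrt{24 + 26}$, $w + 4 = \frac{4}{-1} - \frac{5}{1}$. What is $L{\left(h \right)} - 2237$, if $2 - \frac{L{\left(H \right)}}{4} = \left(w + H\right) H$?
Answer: $-2429 + 260 \sqrt{2} \approx -2061.3$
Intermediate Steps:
$w = -13$ ($w = -4 + \left(\frac{4}{-1} - \frac{5}{1}\right) = -4 + \left(4 \left(-1\right) - 5\right) = -4 - 9 = -13$)
$h = 5 \sqrt{2}$ ($h = \sqrt{50} = 5 \sqrt{2} \approx 7.0711$)
$L{\left(H \right)} = 8 - 4 H \left(-13 + H\right)$ ($L{\left(H \right)} = 8 - 4 \left(-13 + H\right) H = 8 - 4 H \left(-13 + H\right)$)
$L{\left(h \right)} - 2237 = \left(8 - 4 \left(5 \sqrt{2}\right)^{2} + 52 \cdot 5 \sqrt{2}\right) - 2237 = \left(8 - 200 + 260 \sqrt{2}\right) - 2237 = \left(-192 + 260 \sqrt{2}\right) - 2237 = -2429 + 260 \sqrt{2}$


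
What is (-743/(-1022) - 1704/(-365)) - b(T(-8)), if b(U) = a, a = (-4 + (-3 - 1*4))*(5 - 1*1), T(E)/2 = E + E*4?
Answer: 252411/5110 ≈ 49.396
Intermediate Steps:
T(E) = 10*E (T(E) = 2*(E + E*4) = 2*(E + 4*E) = 2*(5*E) = 10*E)
a = -44 (a = (-4 + (-3 - 4))*(5 - 1) = (-4 - 7)*4 = -11*4 = -44)
b(U) = -44
(-743/(-1022) - 1704/(-365)) - b(T(-8)) = (-743/(-1022) - 1704/(-365)) - 1*(-44) = (-743*(-1/1022) - 1704*(-1/365)) + 44 = (743/1022 + 1704/365) + 44 = 27571/5110 + 44 = 252411/5110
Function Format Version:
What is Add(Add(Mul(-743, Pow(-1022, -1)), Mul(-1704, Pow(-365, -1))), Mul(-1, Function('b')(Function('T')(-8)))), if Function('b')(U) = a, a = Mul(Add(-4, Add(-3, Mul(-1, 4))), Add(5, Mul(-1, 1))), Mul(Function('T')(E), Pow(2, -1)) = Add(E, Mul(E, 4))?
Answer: Rational(252411, 5110) ≈ 49.396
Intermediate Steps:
Function('T')(E) = Mul(10, E) (Function('T')(E) = Mul(2, Add(E, Mul(E, 4))) = Mul(2, Add(E, Mul(4, E))) = Mul(2, Mul(5, E)) = Mul(10, E))
a = -44 (a = Mul(Add(-4, Add(-3, -4)), Add(5, -1)) = Mul(Add(-4, -7), 4) = Mul(-11, 4) = -44)
Function('b')(U) = -44
Add(Add(Mul(-743, Pow(-1022, -1)), Mul(-1704, Pow(-365, -1))), Mul(-1, Function('b')(Function('T')(-8)))) = Add(Add(Mul(-743, Pow(-1022, -1)), Mul(-1704, Pow(-365, -1))), Mul(-1, -44)) = Add(Add(Mul(-743, Rational(-1, 1022)), Mul(-1704, Rational(-1, 365))), 44) = Add(Add(Rational(743, 1022), Rational(1704, 365)), 44) = Add(Rational(27571, 5110), 44) = Rational(252411, 5110)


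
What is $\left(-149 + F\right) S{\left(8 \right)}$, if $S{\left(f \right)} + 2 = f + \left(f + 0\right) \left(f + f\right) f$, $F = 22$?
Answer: $-130810$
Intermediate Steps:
$S{\left(f \right)} = -2 + f + 2 f^{3}$ ($S{\left(f \right)} = -2 + \left(f + \left(f + 0\right) \left(f + f\right) f\right) = -2 + \left(f + f 2 f f\right) = -2 + \left(f + 2 f^{2} f\right) = -2 + \left(f + 2 f^{3}\right) = -2 + f + 2 f^{3}$)
$\left(-149 + F\right) S{\left(8 \right)} = \left(-149 + 22\right) \left(-2 + 8 + 2 \cdot 8^{3}\right) = - 127 \left(-2 + 8 + 2 \cdot 512\right) = - 127 \left(-2 + 8 + 1024\right) = \left(-127\right) 1030 = -130810$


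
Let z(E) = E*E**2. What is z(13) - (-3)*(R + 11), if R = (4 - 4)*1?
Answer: 2230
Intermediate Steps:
z(E) = E**3
R = 0 (R = 0*1 = 0)
z(13) - (-3)*(R + 11) = 13**3 - (-3)*(0 + 11) = 2197 - (-3)*11 = 2197 - 1*(-33) = 2197 + 33 = 2230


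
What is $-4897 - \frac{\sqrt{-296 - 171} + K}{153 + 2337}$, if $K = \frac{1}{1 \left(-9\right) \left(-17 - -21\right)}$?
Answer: $- \frac{438967079}{89640} - \frac{i \sqrt{467}}{2490} \approx -4897.0 - 0.0086788 i$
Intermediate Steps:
$K = - \frac{1}{36}$ ($K = \frac{1}{\left(-9\right) \left(-17 + 21\right)} = \frac{1}{\left(-9\right) 4} = \frac{1}{-36} = - \frac{1}{36} \approx -0.027778$)
$-4897 - \frac{\sqrt{-296 - 171} + K}{153 + 2337} = -4897 - \frac{\sqrt{-296 - 171} - \frac{1}{36}}{153 + 2337} = -4897 - \frac{\sqrt{-467} - \frac{1}{36}}{2490} = -4897 - \left(i \sqrt{467} - \frac{1}{36}\right) \frac{1}{2490} = -4897 - \left(- \frac{1}{36} + i \sqrt{467}\right) \frac{1}{2490} = -4897 - \left(- \frac{1}{89640} + \frac{i \sqrt{467}}{2490}\right) = -4897 + \left(\frac{1}{89640} - \frac{i \sqrt{467}}{2490}\right) = - \frac{438967079}{89640} - \frac{i \sqrt{467}}{2490}$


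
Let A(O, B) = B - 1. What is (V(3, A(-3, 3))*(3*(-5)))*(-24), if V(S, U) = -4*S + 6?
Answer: -2160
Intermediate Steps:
A(O, B) = -1 + B
V(S, U) = 6 - 4*S
(V(3, A(-3, 3))*(3*(-5)))*(-24) = ((6 - 4*3)*(3*(-5)))*(-24) = ((6 - 12)*(-15))*(-24) = -6*(-15)*(-24) = 90*(-24) = -2160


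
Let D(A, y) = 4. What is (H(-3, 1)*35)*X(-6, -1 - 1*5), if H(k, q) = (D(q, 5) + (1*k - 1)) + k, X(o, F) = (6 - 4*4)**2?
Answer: -10500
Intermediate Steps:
X(o, F) = 100 (X(o, F) = (6 - 16)**2 = (-10)**2 = 100)
H(k, q) = 3 + 2*k (H(k, q) = (4 + (1*k - 1)) + k = (4 + (k - 1)) + k = (4 + (-1 + k)) + k = (3 + k) + k = 3 + 2*k)
(H(-3, 1)*35)*X(-6, -1 - 1*5) = ((3 + 2*(-3))*35)*100 = ((3 - 6)*35)*100 = -3*35*100 = -105*100 = -10500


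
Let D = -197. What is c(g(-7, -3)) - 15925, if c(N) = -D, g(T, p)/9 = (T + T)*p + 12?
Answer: -15728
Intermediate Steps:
g(T, p) = 108 + 18*T*p (g(T, p) = 9*((T + T)*p + 12) = 9*((2*T)*p + 12) = 9*(2*T*p + 12) = 9*(12 + 2*T*p) = 108 + 18*T*p)
c(N) = 197 (c(N) = -1*(-197) = 197)
c(g(-7, -3)) - 15925 = 197 - 15925 = -15728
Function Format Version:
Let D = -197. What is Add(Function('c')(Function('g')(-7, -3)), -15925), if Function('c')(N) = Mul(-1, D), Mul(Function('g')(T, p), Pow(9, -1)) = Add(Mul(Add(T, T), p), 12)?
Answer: -15728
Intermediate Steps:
Function('g')(T, p) = Add(108, Mul(18, T, p)) (Function('g')(T, p) = Mul(9, Add(Mul(Add(T, T), p), 12)) = Mul(9, Add(Mul(Mul(2, T), p), 12)) = Mul(9, Add(Mul(2, T, p), 12)) = Mul(9, Add(12, Mul(2, T, p))) = Add(108, Mul(18, T, p)))
Function('c')(N) = 197 (Function('c')(N) = Mul(-1, -197) = 197)
Add(Function('c')(Function('g')(-7, -3)), -15925) = Add(197, -15925) = -15728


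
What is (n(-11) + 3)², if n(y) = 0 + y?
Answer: 64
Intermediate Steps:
n(y) = y
(n(-11) + 3)² = (-11 + 3)² = (-8)² = 64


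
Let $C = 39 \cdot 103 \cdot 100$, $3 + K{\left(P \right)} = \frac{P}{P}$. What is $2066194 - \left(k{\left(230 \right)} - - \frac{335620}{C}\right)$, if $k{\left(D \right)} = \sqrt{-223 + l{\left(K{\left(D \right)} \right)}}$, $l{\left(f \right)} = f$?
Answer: $\frac{41499489709}{20085} - 15 i \approx 2.0662 \cdot 10^{6} - 15.0 i$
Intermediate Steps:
$K{\left(P \right)} = -2$ ($K{\left(P \right)} = -3 + \frac{P}{P} = -3 + 1 = -2$)
$C = 401700$ ($C = 4017 \cdot 100 = 401700$)
$k{\left(D \right)} = 15 i$ ($k{\left(D \right)} = \sqrt{-223 - 2} = \sqrt{-225} = 15 i$)
$2066194 - \left(k{\left(230 \right)} - - \frac{335620}{C}\right) = 2066194 - \left(15 i - - \frac{335620}{401700}\right) = 2066194 - \left(15 i - \left(-335620\right) \frac{1}{401700}\right) = 2066194 - \left(15 i - - \frac{16781}{20085}\right) = 2066194 - \left(15 i + \frac{16781}{20085}\right) = 2066194 - \left(\frac{16781}{20085} + 15 i\right) = \frac{41499489709}{20085} - 15 i$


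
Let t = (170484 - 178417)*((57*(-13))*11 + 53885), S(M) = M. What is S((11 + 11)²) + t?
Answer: -362807338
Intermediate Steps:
t = -362807822 (t = -7933*(-741*11 + 53885) = -7933*(-8151 + 53885) = -7933*45734 = -362807822)
S((11 + 11)²) + t = (11 + 11)² - 362807822 = 22² - 362807822 = 484 - 362807822 = -362807338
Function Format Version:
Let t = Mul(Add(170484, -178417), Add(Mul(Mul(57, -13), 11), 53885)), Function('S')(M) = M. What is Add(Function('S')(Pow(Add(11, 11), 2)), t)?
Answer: -362807338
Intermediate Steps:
t = -362807822 (t = Mul(-7933, Add(Mul(-741, 11), 53885)) = Mul(-7933, Add(-8151, 53885)) = Mul(-7933, 45734) = -362807822)
Add(Function('S')(Pow(Add(11, 11), 2)), t) = Add(Pow(Add(11, 11), 2), -362807822) = Add(Pow(22, 2), -362807822) = Add(484, -362807822) = -362807338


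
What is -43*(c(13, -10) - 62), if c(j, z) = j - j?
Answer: 2666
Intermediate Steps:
c(j, z) = 0
-43*(c(13, -10) - 62) = -43*(0 - 62) = -43*(-62) = 2666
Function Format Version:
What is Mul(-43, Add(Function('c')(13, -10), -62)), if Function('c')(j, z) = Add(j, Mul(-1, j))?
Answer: 2666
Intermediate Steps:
Function('c')(j, z) = 0
Mul(-43, Add(Function('c')(13, -10), -62)) = Mul(-43, Add(0, -62)) = Mul(-43, -62) = 2666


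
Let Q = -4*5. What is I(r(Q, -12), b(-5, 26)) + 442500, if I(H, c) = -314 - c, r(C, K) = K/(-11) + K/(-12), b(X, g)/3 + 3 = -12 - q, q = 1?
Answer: 442234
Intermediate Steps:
Q = -20
b(X, g) = -48 (b(X, g) = -9 + 3*(-12 - 1*1) = -9 + 3*(-12 - 1) = -9 + 3*(-13) = -9 - 39 = -48)
r(C, K) = -23*K/132 (r(C, K) = K*(-1/11) + K*(-1/12) = -K/11 - K/12 = -23*K/132)
I(r(Q, -12), b(-5, 26)) + 442500 = (-314 - 1*(-48)) + 442500 = (-314 + 48) + 442500 = -266 + 442500 = 442234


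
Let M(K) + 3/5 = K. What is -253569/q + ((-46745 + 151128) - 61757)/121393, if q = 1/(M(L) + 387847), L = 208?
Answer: -59724485705206694/606965 ≈ -9.8399e+10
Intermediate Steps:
M(K) = -⅗ + K
q = 5/1940272 (q = 1/((-⅗ + 208) + 387847) = 1/(1037/5 + 387847) = 1/(1940272/5) = 5/1940272 ≈ 2.5770e-6)
-253569/q + ((-46745 + 151128) - 61757)/121393 = -253569/5/1940272 + ((-46745 + 151128) - 61757)/121393 = -253569*1940272/5 + (104383 - 61757)*(1/121393) = -491992830768/5 + 42626*(1/121393) = -491992830768/5 + 42626/121393 = -59724485705206694/606965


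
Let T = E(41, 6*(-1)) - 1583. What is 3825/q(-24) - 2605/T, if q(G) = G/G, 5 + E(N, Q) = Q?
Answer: 6099655/1594 ≈ 3826.6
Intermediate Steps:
E(N, Q) = -5 + Q
T = -1594 (T = (-5 + 6*(-1)) - 1583 = (-5 - 6) - 1583 = -11 - 1583 = -1594)
q(G) = 1
3825/q(-24) - 2605/T = 3825/1 - 2605/(-1594) = 3825*1 - 2605*(-1/1594) = 3825 + 2605/1594 = 6099655/1594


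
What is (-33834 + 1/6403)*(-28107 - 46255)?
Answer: 16109716828562/6403 ≈ 2.5160e+9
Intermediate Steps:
(-33834 + 1/6403)*(-28107 - 46255) = (-33834 + 1/6403)*(-74362) = -216639101/6403*(-74362) = 16109716828562/6403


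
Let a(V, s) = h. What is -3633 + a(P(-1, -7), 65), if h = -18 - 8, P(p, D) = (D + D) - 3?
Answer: -3659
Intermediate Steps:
P(p, D) = -3 + 2*D (P(p, D) = 2*D - 3 = -3 + 2*D)
h = -26
a(V, s) = -26
-3633 + a(P(-1, -7), 65) = -3633 - 26 = -3659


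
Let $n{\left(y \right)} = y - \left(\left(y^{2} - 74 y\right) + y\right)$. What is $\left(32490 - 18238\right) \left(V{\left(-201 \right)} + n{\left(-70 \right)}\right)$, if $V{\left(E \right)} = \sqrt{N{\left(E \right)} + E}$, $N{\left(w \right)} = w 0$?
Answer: $-143660160 + 14252 i \sqrt{201} \approx -1.4366 \cdot 10^{8} + 2.0206 \cdot 10^{5} i$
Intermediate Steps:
$N{\left(w \right)} = 0$
$V{\left(E \right)} = \sqrt{E}$ ($V{\left(E \right)} = \sqrt{0 + E} = \sqrt{E}$)
$n{\left(y \right)} = - y^{2} + 74 y$ ($n{\left(y \right)} = y - \left(y^{2} - 73 y\right) = - y^{2} + 74 y$)
$\left(32490 - 18238\right) \left(V{\left(-201 \right)} + n{\left(-70 \right)}\right) = \left(32490 - 18238\right) \left(\sqrt{-201} - 70 \left(74 - -70\right)\right) = 14252 \left(i \sqrt{201} - 70 \left(74 + 70\right)\right) = 14252 \left(i \sqrt{201} - 10080\right) = 14252 \left(-10080 + i \sqrt{201}\right) = -143660160 + 14252 i \sqrt{201}$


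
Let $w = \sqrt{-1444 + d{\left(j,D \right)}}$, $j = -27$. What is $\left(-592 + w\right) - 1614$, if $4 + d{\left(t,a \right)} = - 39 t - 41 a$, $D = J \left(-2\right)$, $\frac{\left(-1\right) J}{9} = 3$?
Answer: $-2206 + i \sqrt{2609} \approx -2206.0 + 51.078 i$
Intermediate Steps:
$J = -27$ ($J = \left(-9\right) 3 = -27$)
$D = 54$ ($D = \left(-27\right) \left(-2\right) = 54$)
$d{\left(t,a \right)} = -4 - 41 a - 39 t$ ($d{\left(t,a \right)} = -4 - \left(39 t + 41 a\right) = -4 - 41 a - 39 t$)
$w = i \sqrt{2609}$ ($w = \sqrt{-1444 - 1165} = \sqrt{-2609} = i \sqrt{2609} \approx 51.078 i$)
$\left(-592 + w\right) - 1614 = \left(-592 + i \sqrt{2609}\right) - 1614 = -2206 + i \sqrt{2609}$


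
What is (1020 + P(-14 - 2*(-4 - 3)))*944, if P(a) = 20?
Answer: 981760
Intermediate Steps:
(1020 + P(-14 - 2*(-4 - 3)))*944 = (1020 + 20)*944 = 1040*944 = 981760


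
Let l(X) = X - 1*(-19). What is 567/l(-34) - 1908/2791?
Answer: -537039/13955 ≈ -38.484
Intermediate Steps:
l(X) = 19 + X (l(X) = X + 19 = 19 + X)
567/l(-34) - 1908/2791 = 567/(19 - 34) - 1908/2791 = 567/(-15) - 1908*1/2791 = 567*(-1/15) - 1908/2791 = -189/5 - 1908/2791 = -537039/13955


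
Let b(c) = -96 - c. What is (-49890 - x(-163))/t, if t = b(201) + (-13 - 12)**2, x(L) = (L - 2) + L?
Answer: -24781/164 ≈ -151.10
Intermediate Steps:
x(L) = -2 + 2*L (x(L) = (-2 + L) + L = -2 + 2*L)
t = 328 (t = (-96 - 1*201) + (-13 - 12)**2 = (-96 - 201) + (-25)**2 = -297 + 625 = 328)
(-49890 - x(-163))/t = (-49890 - (-2 + 2*(-163)))/328 = (-49890 - (-2 - 326))*(1/328) = (-49890 - 1*(-328))*(1/328) = (-49890 + 328)*(1/328) = -49562*1/328 = -24781/164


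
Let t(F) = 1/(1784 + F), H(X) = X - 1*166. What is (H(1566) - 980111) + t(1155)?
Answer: -2876431628/2939 ≈ -9.7871e+5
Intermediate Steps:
H(X) = -166 + X (H(X) = X - 166 = -166 + X)
(H(1566) - 980111) + t(1155) = ((-166 + 1566) - 980111) + 1/(1784 + 1155) = (1400 - 980111) + 1/2939 = -978711 + 1/2939 = -2876431628/2939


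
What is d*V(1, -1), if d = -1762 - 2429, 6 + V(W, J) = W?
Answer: 20955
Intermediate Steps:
V(W, J) = -6 + W
d = -4191
d*V(1, -1) = -4191*(-6 + 1) = -4191*(-5) = 20955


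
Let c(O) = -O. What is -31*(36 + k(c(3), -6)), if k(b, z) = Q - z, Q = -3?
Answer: -1209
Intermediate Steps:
k(b, z) = -3 - z
-31*(36 + k(c(3), -6)) = -31*(36 + (-3 - 1*(-6))) = -31*(36 + (-3 + 6)) = -31*(36 + 3) = -31*39 = -1209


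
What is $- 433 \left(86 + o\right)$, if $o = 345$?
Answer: $-186623$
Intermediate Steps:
$- 433 \left(86 + o\right) = - 433 \left(86 + 345\right) = \left(-433\right) 431 = -186623$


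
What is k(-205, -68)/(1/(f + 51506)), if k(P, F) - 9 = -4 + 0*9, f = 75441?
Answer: 634735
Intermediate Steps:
k(P, F) = 5 (k(P, F) = 9 + (-4 + 0*9) = 9 + (-4 + 0) = 9 - 4 = 5)
k(-205, -68)/(1/(f + 51506)) = 5/(1/(75441 + 51506)) = 5/(1/126947) = 5*126947 = 634735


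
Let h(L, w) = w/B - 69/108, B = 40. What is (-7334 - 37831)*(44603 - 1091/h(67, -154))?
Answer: -409145263665/202 ≈ -2.0255e+9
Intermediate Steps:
h(L, w) = -23/36 + w/40 (h(L, w) = w/40 - 69/108 = w*(1/40) - 69*1/108 = w/40 - 23/36 = -23/36 + w/40)
(-7334 - 37831)*(44603 - 1091/h(67, -154)) = (-7334 - 37831)*(44603 - 1091/(-23/36 + (1/40)*(-154))) = -45165*(44603 - 1091/(-23/36 - 77/20)) = -45165*(44603 - 1091/(-202/45)) = -45165*(44603 - 1091*(-45/202)) = -45165*(44603 + 49095/202) = -45165*9058901/202 = -409145263665/202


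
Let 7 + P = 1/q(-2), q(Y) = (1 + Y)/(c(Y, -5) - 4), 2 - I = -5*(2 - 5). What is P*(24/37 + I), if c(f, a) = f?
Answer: 457/37 ≈ 12.351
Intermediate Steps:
I = -13 (I = 2 - (-5)*(2 - 5) = 2 - (-5)*(-3) = 2 - 1*15 = 2 - 15 = -13)
q(Y) = (1 + Y)/(-4 + Y) (q(Y) = (1 + Y)/(Y - 4) = (1 + Y)/(-4 + Y))
P = -1 (P = -7 + 1/((1 - 2)/(-4 - 2)) = -7 + 1/(-1/(-6)) = -7 + 1/(-⅙*(-1)) = -7 + 1/(⅙) = -7 + 6 = -1)
P*(24/37 + I) = -(24/37 - 13) = -1*(-457/37) = 457/37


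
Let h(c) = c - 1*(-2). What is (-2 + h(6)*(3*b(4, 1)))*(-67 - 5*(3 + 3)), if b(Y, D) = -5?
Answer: 11834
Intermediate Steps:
h(c) = 2 + c (h(c) = c + 2 = 2 + c)
(-2 + h(6)*(3*b(4, 1)))*(-67 - 5*(3 + 3)) = (-2 + (2 + 6)*(3*(-5)))*(-67 - 5*(3 + 3)) = (-2 + 8*(-15))*(-67 - 5*6) = (-2 - 120)*(-67 - 30) = -122*(-97) = 11834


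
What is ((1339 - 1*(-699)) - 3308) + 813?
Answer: -457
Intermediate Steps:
((1339 - 1*(-699)) - 3308) + 813 = ((1339 + 699) - 3308) + 813 = (2038 - 3308) + 813 = -1270 + 813 = -457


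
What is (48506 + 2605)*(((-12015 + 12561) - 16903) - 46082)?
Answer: -3191319729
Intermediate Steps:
(48506 + 2605)*(((-12015 + 12561) - 16903) - 46082) = 51111*((546 - 16903) - 46082) = 51111*(-16357 - 46082) = 51111*(-62439) = -3191319729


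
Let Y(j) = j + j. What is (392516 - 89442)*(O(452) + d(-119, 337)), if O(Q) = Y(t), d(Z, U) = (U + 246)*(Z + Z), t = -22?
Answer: -42066065052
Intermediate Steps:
d(Z, U) = 2*Z*(246 + U) (d(Z, U) = (246 + U)*(2*Z) = 2*Z*(246 + U))
Y(j) = 2*j
O(Q) = -44 (O(Q) = 2*(-22) = -44)
(392516 - 89442)*(O(452) + d(-119, 337)) = (392516 - 89442)*(-44 + 2*(-119)*(246 + 337)) = 303074*(-44 + 2*(-119)*583) = 303074*(-44 - 138754) = 303074*(-138798) = -42066065052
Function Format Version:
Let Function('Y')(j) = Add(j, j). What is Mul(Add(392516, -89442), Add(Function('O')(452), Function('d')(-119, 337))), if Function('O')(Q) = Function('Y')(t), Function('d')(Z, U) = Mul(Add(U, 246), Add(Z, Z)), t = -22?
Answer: -42066065052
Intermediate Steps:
Function('d')(Z, U) = Mul(2, Z, Add(246, U)) (Function('d')(Z, U) = Mul(Add(246, U), Mul(2, Z)) = Mul(2, Z, Add(246, U)))
Function('Y')(j) = Mul(2, j)
Function('O')(Q) = -44 (Function('O')(Q) = Mul(2, -22) = -44)
Mul(Add(392516, -89442), Add(Function('O')(452), Function('d')(-119, 337))) = Mul(Add(392516, -89442), Add(-44, Mul(2, -119, Add(246, 337)))) = Mul(303074, Add(-44, Mul(2, -119, 583))) = Mul(303074, Add(-44, -138754)) = Mul(303074, -138798) = -42066065052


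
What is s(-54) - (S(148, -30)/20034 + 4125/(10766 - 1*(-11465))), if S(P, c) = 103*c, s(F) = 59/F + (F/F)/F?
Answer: -856580/749791 ≈ -1.1424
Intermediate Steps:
s(F) = 60/F (s(F) = 59/F + 1/F = 60/F)
s(-54) - (S(148, -30)/20034 + 4125/(10766 - 1*(-11465))) = 60/(-54) - ((103*(-30))/20034 + 4125/(10766 - 1*(-11465))) = 60*(-1/54) - (-3090*1/20034 + 4125/(10766 + 11465)) = -10/9 - (-515/3339 + 4125/22231) = -10/9 - (-515/3339 + 4125*(1/22231)) = -10/9 - (-515/3339 + 375/2021) = -10/9 - 1*211310/6748119 = -10/9 - 211310/6748119 = -856580/749791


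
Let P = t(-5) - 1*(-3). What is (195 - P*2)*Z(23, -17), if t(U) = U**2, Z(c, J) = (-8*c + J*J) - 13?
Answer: 12788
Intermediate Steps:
Z(c, J) = -13 + J**2 - 8*c (Z(c, J) = (-8*c + J**2) - 13 = (J**2 - 8*c) - 13 = -13 + J**2 - 8*c)
P = 28 (P = (-5)**2 - 1*(-3) = 25 + 3 = 28)
(195 - P*2)*Z(23, -17) = (195 - 1*28*2)*(-13 + (-17)**2 - 8*23) = (195 - 28*2)*(-13 + 289 - 184) = (195 - 56)*92 = 139*92 = 12788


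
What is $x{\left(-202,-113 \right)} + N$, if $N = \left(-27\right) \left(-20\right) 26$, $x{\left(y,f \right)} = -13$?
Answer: $14027$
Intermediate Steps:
$N = 14040$ ($N = 540 \cdot 26 = 14040$)
$x{\left(-202,-113 \right)} + N = -13 + 14040 = 14027$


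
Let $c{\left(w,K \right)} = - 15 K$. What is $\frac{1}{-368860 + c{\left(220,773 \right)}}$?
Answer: $- \frac{1}{380455} \approx -2.6284 \cdot 10^{-6}$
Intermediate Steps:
$\frac{1}{-368860 + c{\left(220,773 \right)}} = \frac{1}{-368860 - 11595} = \frac{1}{-380455} = - \frac{1}{380455}$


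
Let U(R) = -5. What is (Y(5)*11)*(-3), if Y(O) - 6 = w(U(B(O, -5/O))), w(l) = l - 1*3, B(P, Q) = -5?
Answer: 66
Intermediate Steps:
w(l) = -3 + l (w(l) = l - 3 = -3 + l)
Y(O) = -2 (Y(O) = 6 + (-3 - 5) = 6 - 8 = -2)
(Y(5)*11)*(-3) = -2*11*(-3) = -22*(-3) = 66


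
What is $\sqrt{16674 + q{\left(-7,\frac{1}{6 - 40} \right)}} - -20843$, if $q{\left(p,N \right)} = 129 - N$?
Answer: $20843 + \frac{\sqrt{19424302}}{34} \approx 20973.0$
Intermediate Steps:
$\sqrt{16674 + q{\left(-7,\frac{1}{6 - 40} \right)}} - -20843 = \sqrt{16674 + \left(129 - \frac{1}{6 - 40}\right)} - -20843 = \sqrt{16674 + \left(129 - \frac{1}{-34}\right)} + 20843 = \sqrt{16674 + \left(129 - - \frac{1}{34}\right)} + 20843 = \sqrt{16674 + \left(129 + \frac{1}{34}\right)} + 20843 = \sqrt{16674 + \frac{4387}{34}} + 20843 = \sqrt{\frac{571303}{34}} + 20843 = \frac{\sqrt{19424302}}{34} + 20843 = 20843 + \frac{\sqrt{19424302}}{34}$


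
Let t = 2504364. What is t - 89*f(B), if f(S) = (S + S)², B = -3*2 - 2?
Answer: 2481580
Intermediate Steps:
B = -8 (B = -6 - 2 = -8)
f(S) = 4*S² (f(S) = (2*S)² = 4*S²)
t - 89*f(B) = 2504364 - 89*4*(-8)² = 2504364 - 89*4*64 = 2504364 - 89*256 = 2504364 - 1*22784 = 2504364 - 22784 = 2481580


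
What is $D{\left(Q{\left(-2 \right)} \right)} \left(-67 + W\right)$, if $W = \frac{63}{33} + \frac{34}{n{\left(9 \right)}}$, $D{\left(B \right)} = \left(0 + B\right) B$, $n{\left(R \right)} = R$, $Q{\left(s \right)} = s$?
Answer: $- \frac{24280}{99} \approx -245.25$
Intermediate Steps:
$D{\left(B \right)} = B^{2}$ ($D{\left(B \right)} = B B = B^{2}$)
$W = \frac{563}{99}$ ($W = \frac{63}{33} + \frac{34}{9} = 63 \cdot \frac{1}{33} + 34 \cdot \frac{1}{9} = \frac{21}{11} + \frac{34}{9} = \frac{563}{99} \approx 5.6869$)
$D{\left(Q{\left(-2 \right)} \right)} \left(-67 + W\right) = \left(-2\right)^{2} \left(-67 + \frac{563}{99}\right) = 4 \left(- \frac{6070}{99}\right) = - \frac{24280}{99}$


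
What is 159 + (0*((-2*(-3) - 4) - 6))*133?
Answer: 159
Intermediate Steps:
159 + (0*((-2*(-3) - 4) - 6))*133 = 159 + (0*((6 - 4) - 6))*133 = 159 + (0*(2 - 6))*133 = 159 + (0*(-4))*133 = 159 + 0*133 = 159 + 0 = 159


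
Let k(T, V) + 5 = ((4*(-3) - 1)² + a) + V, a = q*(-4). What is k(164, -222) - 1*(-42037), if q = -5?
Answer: 41999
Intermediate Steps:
a = 20 (a = -5*(-4) = 20)
k(T, V) = 184 + V (k(T, V) = -5 + (((4*(-3) - 1)² + 20) + V) = -5 + (((-12 - 1)² + 20) + V) = -5 + (((-13)² + 20) + V) = -5 + ((169 + 20) + V) = -5 + (189 + V) = 184 + V)
k(164, -222) - 1*(-42037) = (184 - 222) - 1*(-42037) = -38 + 42037 = 41999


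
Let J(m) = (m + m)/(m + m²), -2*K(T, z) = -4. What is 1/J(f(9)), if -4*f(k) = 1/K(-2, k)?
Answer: 7/16 ≈ 0.43750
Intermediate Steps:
K(T, z) = 2 (K(T, z) = -½*(-4) = 2)
f(k) = -⅛ (f(k) = -¼/2 = -¼*½ = -⅛)
J(m) = 2*m/(m + m²) (J(m) = (2*m)/(m + m²) = 2*m/(m + m²))
1/J(f(9)) = 1/(2/(1 - ⅛)) = 1/(2/(7/8)) = 1/(2*(8/7)) = 1/(16/7) = 7/16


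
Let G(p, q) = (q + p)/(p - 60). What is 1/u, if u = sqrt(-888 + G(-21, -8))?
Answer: -9*I*sqrt(71899)/71899 ≈ -0.033565*I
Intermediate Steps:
G(p, q) = (p + q)/(-60 + p)
u = I*sqrt(71899)/9 (u = sqrt(-888 + (-21 - 8)/(-60 - 21)) = sqrt(-888 - 29/(-81)) = sqrt(-888 - 1/81*(-29)) = sqrt(-888 + 29/81) = sqrt(-71899/81) = I*sqrt(71899)/9 ≈ 29.793*I)
1/u = 1/(I*sqrt(71899)/9) = -9*I*sqrt(71899)/71899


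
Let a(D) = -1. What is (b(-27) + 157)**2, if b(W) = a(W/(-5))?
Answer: 24336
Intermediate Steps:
b(W) = -1
(b(-27) + 157)**2 = (-1 + 157)**2 = 156**2 = 24336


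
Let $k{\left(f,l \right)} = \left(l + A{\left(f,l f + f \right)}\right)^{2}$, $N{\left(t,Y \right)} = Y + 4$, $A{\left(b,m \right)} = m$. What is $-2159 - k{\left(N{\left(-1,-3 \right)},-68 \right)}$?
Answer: $-20384$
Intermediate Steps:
$N{\left(t,Y \right)} = 4 + Y$
$k{\left(f,l \right)} = \left(f + l + f l\right)^{2}$ ($k{\left(f,l \right)} = \left(l + \left(l f + f\right)\right)^{2} = \left(l + \left(f l + f\right)\right)^{2} = \left(l + \left(f + f l\right)\right)^{2} = \left(f + l + f l\right)^{2}$)
$-2159 - k{\left(N{\left(-1,-3 \right)},-68 \right)} = -2159 - \left(-68 + \left(4 - 3\right) \left(1 - 68\right)\right)^{2} = -2159 - \left(-68 + 1 \left(-67\right)\right)^{2} = -2159 - \left(-68 - 67\right)^{2} = -2159 - \left(-135\right)^{2} = -2159 - 18225 = -20384$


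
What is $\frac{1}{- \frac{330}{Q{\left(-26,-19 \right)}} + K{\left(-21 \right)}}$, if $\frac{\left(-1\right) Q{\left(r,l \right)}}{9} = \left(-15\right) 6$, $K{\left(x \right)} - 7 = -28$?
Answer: $- \frac{27}{578} \approx -0.046713$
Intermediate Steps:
$K{\left(x \right)} = -21$ ($K{\left(x \right)} = 7 - 28 = -21$)
$Q{\left(r,l \right)} = 810$ ($Q{\left(r,l \right)} = - 9 \left(\left(-15\right) 6\right) = \left(-9\right) \left(-90\right) = 810$)
$\frac{1}{- \frac{330}{Q{\left(-26,-19 \right)}} + K{\left(-21 \right)}} = \frac{1}{- \frac{330}{810} - 21} = \frac{1}{\left(-330\right) \frac{1}{810} - 21} = \frac{1}{- \frac{11}{27} - 21} = \frac{1}{- \frac{578}{27}} = - \frac{27}{578}$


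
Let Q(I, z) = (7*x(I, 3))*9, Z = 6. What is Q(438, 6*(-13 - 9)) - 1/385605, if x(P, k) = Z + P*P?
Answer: 4660634112749/385605 ≈ 1.2087e+7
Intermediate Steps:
x(P, k) = 6 + P² (x(P, k) = 6 + P*P = 6 + P²)
Q(I, z) = 378 + 63*I² (Q(I, z) = (7*(6 + I²))*9 = (42 + 7*I²)*9 = 378 + 63*I²)
Q(438, 6*(-13 - 9)) - 1/385605 = (378 + 63*438²) - 1/385605 = (378 + 63*191844) - 1*1/385605 = (378 + 12086172) - 1/385605 = 12086550 - 1/385605 = 4660634112749/385605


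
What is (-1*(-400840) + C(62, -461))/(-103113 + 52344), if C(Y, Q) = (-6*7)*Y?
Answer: -398236/50769 ≈ -7.8441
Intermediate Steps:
C(Y, Q) = -42*Y
(-1*(-400840) + C(62, -461))/(-103113 + 52344) = (-1*(-400840) - 42*62)/(-103113 + 52344) = (400840 - 2604)/(-50769) = 398236*(-1/50769) = -398236/50769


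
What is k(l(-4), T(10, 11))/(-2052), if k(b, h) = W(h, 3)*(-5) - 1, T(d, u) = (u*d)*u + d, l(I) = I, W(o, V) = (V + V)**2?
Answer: 181/2052 ≈ 0.088207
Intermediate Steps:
W(o, V) = 4*V**2 (W(o, V) = (2*V)**2 = 4*V**2)
T(d, u) = d + d*u**2 (T(d, u) = (d*u)*u + d = d*u**2 + d = d + d*u**2)
k(b, h) = -181 (k(b, h) = (4*3**2)*(-5) - 1 = (4*9)*(-5) - 1 = 36*(-5) - 1 = -180 - 1 = -181)
k(l(-4), T(10, 11))/(-2052) = -181/(-2052) = -181*(-1/2052) = 181/2052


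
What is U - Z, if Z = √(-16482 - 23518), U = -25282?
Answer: -25282 - 200*I ≈ -25282.0 - 200.0*I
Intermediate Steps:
Z = 200*I (Z = √(-40000) = 200*I ≈ 200.0*I)
U - Z = -25282 - 200*I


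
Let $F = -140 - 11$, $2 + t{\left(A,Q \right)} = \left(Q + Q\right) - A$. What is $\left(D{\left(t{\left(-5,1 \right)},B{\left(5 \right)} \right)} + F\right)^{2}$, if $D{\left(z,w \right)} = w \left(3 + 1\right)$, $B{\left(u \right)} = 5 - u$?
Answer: $22801$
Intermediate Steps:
$t{\left(A,Q \right)} = -2 - A + 2 Q$ ($t{\left(A,Q \right)} = -2 - \left(A - 2 Q\right) = -2 - A + 2 Q$)
$D{\left(z,w \right)} = 4 w$ ($D{\left(z,w \right)} = w 4 = 4 w$)
$F = -151$
$\left(D{\left(t{\left(-5,1 \right)},B{\left(5 \right)} \right)} + F\right)^{2} = \left(4 \left(5 - 5\right) - 151\right)^{2} = \left(4 \cdot 0 - 151\right)^{2} = \left(0 - 151\right)^{2} = \left(-151\right)^{2} = 22801$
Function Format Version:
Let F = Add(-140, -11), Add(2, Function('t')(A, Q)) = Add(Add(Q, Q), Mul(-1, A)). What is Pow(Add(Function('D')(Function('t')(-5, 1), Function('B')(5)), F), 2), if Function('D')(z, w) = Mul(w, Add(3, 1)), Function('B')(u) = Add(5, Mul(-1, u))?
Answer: 22801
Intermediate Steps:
Function('t')(A, Q) = Add(-2, Mul(-1, A), Mul(2, Q)) (Function('t')(A, Q) = Add(-2, Add(Add(Q, Q), Mul(-1, A))) = Add(-2, Add(Mul(2, Q), Mul(-1, A))) = Add(-2, Add(Mul(-1, A), Mul(2, Q))) = Add(-2, Mul(-1, A), Mul(2, Q)))
Function('D')(z, w) = Mul(4, w) (Function('D')(z, w) = Mul(w, 4) = Mul(4, w))
F = -151
Pow(Add(Function('D')(Function('t')(-5, 1), Function('B')(5)), F), 2) = Pow(Add(Mul(4, Add(5, Mul(-1, 5))), -151), 2) = Pow(Add(Mul(4, Add(5, -5)), -151), 2) = Pow(Add(Mul(4, 0), -151), 2) = Pow(Add(0, -151), 2) = Pow(-151, 2) = 22801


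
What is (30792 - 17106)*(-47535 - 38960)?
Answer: -1183770570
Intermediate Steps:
(30792 - 17106)*(-47535 - 38960) = 13686*(-86495) = -1183770570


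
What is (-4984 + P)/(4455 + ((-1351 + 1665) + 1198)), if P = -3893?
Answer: -2959/1989 ≈ -1.4877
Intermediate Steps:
(-4984 + P)/(4455 + ((-1351 + 1665) + 1198)) = (-4984 - 3893)/(4455 + ((-1351 + 1665) + 1198)) = -8877/(4455 + (314 + 1198)) = -8877/(4455 + 1512) = -8877/5967 = -8877*1/5967 = -2959/1989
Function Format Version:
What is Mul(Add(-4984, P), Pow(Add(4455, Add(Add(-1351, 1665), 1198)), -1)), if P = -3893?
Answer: Rational(-2959, 1989) ≈ -1.4877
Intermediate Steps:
Mul(Add(-4984, P), Pow(Add(4455, Add(Add(-1351, 1665), 1198)), -1)) = Mul(Add(-4984, -3893), Pow(Add(4455, Add(Add(-1351, 1665), 1198)), -1)) = Mul(-8877, Pow(Add(4455, Add(314, 1198)), -1)) = Mul(-8877, Pow(Add(4455, 1512), -1)) = Mul(-8877, Pow(5967, -1)) = Mul(-8877, Rational(1, 5967)) = Rational(-2959, 1989)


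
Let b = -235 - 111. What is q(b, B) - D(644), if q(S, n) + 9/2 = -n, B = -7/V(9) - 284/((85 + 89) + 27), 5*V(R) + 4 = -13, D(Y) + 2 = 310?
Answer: -2140039/6834 ≈ -313.15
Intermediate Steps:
D(Y) = 308 (D(Y) = -2 + 310 = 308)
V(R) = -17/5 (V(R) = -⅘ + (⅕)*(-13) = -⅘ - 13/5 = -17/5)
b = -346
B = 2207/3417 (B = -7/(-17/5) - 284/((85 + 89) + 27) = -7*(-5/17) - 284/(174 + 27) = 35/17 - 284/201 = 2207/3417 ≈ 0.64589)
q(S, n) = -9/2 - n
q(b, B) - D(644) = (-9/2 - 1*2207/3417) - 1*308 = (-9/2 - 2207/3417) - 308 = -35167/6834 - 308 = -2140039/6834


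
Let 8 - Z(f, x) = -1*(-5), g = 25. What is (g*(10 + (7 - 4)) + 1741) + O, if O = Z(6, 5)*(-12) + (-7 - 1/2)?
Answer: 4045/2 ≈ 2022.5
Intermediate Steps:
Z(f, x) = 3 (Z(f, x) = 8 - (-1)*(-5) = 8 - 1*5 = 8 - 5 = 3)
O = -87/2 (O = 3*(-12) + (-7 - 1/2) = -36 + (-7 - 1*1/2) = -36 + (-7 - 1/2) = -36 - 15/2 = -87/2 ≈ -43.500)
(g*(10 + (7 - 4)) + 1741) + O = (25*(10 + (7 - 4)) + 1741) - 87/2 = (25*(10 + 3) + 1741) - 87/2 = (25*13 + 1741) - 87/2 = (325 + 1741) - 87/2 = 2066 - 87/2 = 4045/2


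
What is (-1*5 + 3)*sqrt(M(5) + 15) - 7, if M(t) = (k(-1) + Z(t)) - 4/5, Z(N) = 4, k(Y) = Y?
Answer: -7 - 2*sqrt(430)/5 ≈ -15.295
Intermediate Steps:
M(t) = 11/5 (M(t) = (-1 + 4) - 4/5 = 3 - 4*1/5 = 3 - 4/5 = 11/5)
(-1*5 + 3)*sqrt(M(5) + 15) - 7 = (-1*5 + 3)*sqrt(11/5 + 15) - 7 = (-5 + 3)*sqrt(86/5) - 7 = -2*sqrt(430)/5 - 7 = -7 - 2*sqrt(430)/5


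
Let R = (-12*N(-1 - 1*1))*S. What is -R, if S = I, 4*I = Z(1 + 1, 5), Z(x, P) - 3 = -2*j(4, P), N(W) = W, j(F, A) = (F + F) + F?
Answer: 126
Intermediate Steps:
j(F, A) = 3*F (j(F, A) = 2*F + F = 3*F)
Z(x, P) = -21 (Z(x, P) = 3 - 6*4 = 3 - 2*12 = 3 - 24 = -21)
I = -21/4 (I = (1/4)*(-21) = -21/4 ≈ -5.2500)
S = -21/4 ≈ -5.2500
R = -126 (R = -12*(-1 - 1*1)*(-21/4) = -12*(-1 - 1)*(-21/4) = -12*(-2)*(-21/4) = 24*(-21/4) = -126)
-R = -1*(-126) = 126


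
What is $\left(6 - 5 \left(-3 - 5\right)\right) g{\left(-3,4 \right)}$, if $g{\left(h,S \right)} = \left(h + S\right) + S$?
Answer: $230$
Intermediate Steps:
$g{\left(h,S \right)} = h + 2 S$ ($g{\left(h,S \right)} = \left(S + h\right) + S = h + 2 S$)
$\left(6 - 5 \left(-3 - 5\right)\right) g{\left(-3,4 \right)} = \left(6 - 5 \left(-3 - 5\right)\right) \left(-3 + 2 \cdot 4\right) = \left(6 - -40\right) \left(-3 + 8\right) = \left(6 + 40\right) 5 = 46 \cdot 5 = 230$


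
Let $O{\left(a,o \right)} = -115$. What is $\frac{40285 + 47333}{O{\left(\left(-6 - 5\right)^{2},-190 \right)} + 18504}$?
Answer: $\frac{87618}{18389} \approx 4.7647$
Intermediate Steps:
$\frac{40285 + 47333}{O{\left(\left(-6 - 5\right)^{2},-190 \right)} + 18504} = \frac{40285 + 47333}{-115 + 18504} = \frac{87618}{18389}$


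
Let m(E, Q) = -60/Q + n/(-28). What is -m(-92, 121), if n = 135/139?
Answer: 249855/470932 ≈ 0.53055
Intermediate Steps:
n = 135/139 (n = 135*(1/139) = 135/139 ≈ 0.97122)
m(E, Q) = -135/3892 - 60/Q (m(E, Q) = -60/Q + (135/139)/(-28) = -60/Q + (135/139)*(-1/28) = -60/Q - 135/3892 = -135/3892 - 60/Q)
-m(-92, 121) = -(-135/3892 - 60/121) = -1*(-249855/470932) = 249855/470932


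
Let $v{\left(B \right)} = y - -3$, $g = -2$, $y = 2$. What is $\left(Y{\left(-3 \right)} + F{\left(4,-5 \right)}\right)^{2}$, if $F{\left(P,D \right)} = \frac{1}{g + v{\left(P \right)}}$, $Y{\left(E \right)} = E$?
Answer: $\frac{64}{9} \approx 7.1111$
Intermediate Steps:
$v{\left(B \right)} = 5$ ($v{\left(B \right)} = 2 - -3 = 2 + 3 = 5$)
$F{\left(P,D \right)} = \frac{1}{3}$ ($F{\left(P,D \right)} = \frac{1}{-2 + 5} = \frac{1}{3}$)
$\left(Y{\left(-3 \right)} + F{\left(4,-5 \right)}\right)^{2} = \left(-3 + \frac{1}{3}\right)^{2} = \left(- \frac{8}{3}\right)^{2} = \frac{64}{9}$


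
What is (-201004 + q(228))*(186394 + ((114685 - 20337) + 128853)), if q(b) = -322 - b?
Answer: -82555510630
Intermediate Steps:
(-201004 + q(228))*(186394 + ((114685 - 20337) + 128853)) = (-201004 + (-322 - 1*228))*(186394 + ((114685 - 20337) + 128853)) = (-201004 + (-322 - 228))*(186394 + (94348 + 128853)) = (-201004 - 550)*(186394 + 223201) = -201554*409595 = -82555510630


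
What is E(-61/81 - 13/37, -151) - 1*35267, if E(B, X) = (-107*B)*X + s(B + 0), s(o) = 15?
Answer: -159129914/2997 ≈ -53096.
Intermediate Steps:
E(B, X) = 15 - 107*B*X (E(B, X) = (-107*B)*X + 15 = -107*B*X + 15 = 15 - 107*B*X)
E(-61/81 - 13/37, -151) - 1*35267 = (15 - 107*(-61/81 - 13/37)*(-151)) - 1*35267 = (15 - 107*(-61*1/81 - 13*1/37)*(-151)) - 35267 = (15 - 107*(-61/81 - 13/37)*(-151)) - 35267 = (15 - 107*(-3310/2997)*(-151)) - 35267 = (15 - 53479670/2997) - 35267 = -53434715/2997 - 35267 = -159129914/2997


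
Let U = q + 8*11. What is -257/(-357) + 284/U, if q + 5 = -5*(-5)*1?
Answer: 10762/3213 ≈ 3.3495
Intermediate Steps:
q = 20 (q = -5 - 5*(-5)*1 = -5 + 25*1 = -5 + 25 = 20)
U = 108 (U = 20 + 8*11 = 20 + 88 = 108)
-257/(-357) + 284/U = -257/(-357) + 284/108 = -257*(-1/357) + 284*(1/108) = 257/357 + 71/27 = 10762/3213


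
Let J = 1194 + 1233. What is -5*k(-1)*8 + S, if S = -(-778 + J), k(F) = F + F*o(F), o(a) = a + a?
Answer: -1689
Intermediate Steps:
o(a) = 2*a
k(F) = F + 2*F**2 (k(F) = F + F*(2*F) = F + 2*F**2)
J = 2427
S = -1649 (S = -(-778 + 2427) = -1*1649 = -1649)
-5*k(-1)*8 + S = -(-5)*(1 + 2*(-1))*8 - 1649 = -(-5)*(1 - 2)*8 - 1649 = -(-5)*(-1)*8 - 1649 = -5*1*8 - 1649 = -5*8 - 1649 = -40 - 1649 = -1689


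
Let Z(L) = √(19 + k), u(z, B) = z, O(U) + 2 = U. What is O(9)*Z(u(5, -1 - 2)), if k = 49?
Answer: 14*√17 ≈ 57.724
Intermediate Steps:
O(U) = -2 + U
Z(L) = 2*√17 (Z(L) = √(19 + 49) = √68 = 2*√17)
O(9)*Z(u(5, -1 - 2)) = (-2 + 9)*(2*√17) = 7*(2*√17) = 14*√17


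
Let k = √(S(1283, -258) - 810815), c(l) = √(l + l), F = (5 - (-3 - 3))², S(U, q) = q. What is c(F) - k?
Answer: 11*√2 - 59*I*√233 ≈ 15.556 - 900.6*I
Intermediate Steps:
F = 121 (F = (5 - 1*(-6))² = (5 + 6)² = 11² = 121)
c(l) = √2*√l (c(l) = √(2*l) = √2*√l)
k = 59*I*√233 (k = √(-258 - 810815) = √(-811073) = 59*I*√233 ≈ 900.6*I)
c(F) - k = √2*√121 - 59*I*√233 = √2*11 - 59*I*√233 = 11*√2 - 59*I*√233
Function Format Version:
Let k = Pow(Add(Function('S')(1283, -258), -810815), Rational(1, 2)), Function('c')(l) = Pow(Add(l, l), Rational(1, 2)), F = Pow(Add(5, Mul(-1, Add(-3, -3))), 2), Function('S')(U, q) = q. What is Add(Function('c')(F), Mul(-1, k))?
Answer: Add(Mul(11, Pow(2, Rational(1, 2))), Mul(-59, I, Pow(233, Rational(1, 2)))) ≈ Add(15.556, Mul(-900.60, I))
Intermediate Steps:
F = 121 (F = Pow(Add(5, Mul(-1, -6)), 2) = Pow(Add(5, 6), 2) = Pow(11, 2) = 121)
Function('c')(l) = Mul(Pow(2, Rational(1, 2)), Pow(l, Rational(1, 2))) (Function('c')(l) = Pow(Mul(2, l), Rational(1, 2)) = Mul(Pow(2, Rational(1, 2)), Pow(l, Rational(1, 2))))
k = Mul(59, I, Pow(233, Rational(1, 2))) (k = Pow(Add(-258, -810815), Rational(1, 2)) = Pow(-811073, Rational(1, 2)) = Mul(59, I, Pow(233, Rational(1, 2))) ≈ Mul(900.60, I))
Add(Function('c')(F), Mul(-1, k)) = Add(Mul(Pow(2, Rational(1, 2)), Pow(121, Rational(1, 2))), Mul(-1, Mul(59, I, Pow(233, Rational(1, 2))))) = Add(Mul(Pow(2, Rational(1, 2)), 11), Mul(-59, I, Pow(233, Rational(1, 2)))) = Add(Mul(11, Pow(2, Rational(1, 2))), Mul(-59, I, Pow(233, Rational(1, 2))))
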